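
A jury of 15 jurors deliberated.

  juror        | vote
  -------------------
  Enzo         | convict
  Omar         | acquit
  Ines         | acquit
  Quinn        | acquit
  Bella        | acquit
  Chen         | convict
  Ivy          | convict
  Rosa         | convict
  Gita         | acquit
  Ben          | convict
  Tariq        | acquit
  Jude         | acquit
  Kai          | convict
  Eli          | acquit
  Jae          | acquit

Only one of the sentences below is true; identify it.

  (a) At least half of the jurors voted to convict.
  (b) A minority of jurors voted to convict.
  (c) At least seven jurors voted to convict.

|A| = 15, |A ∩ B| = 6, |A ∖ B| = 9.
(a) requires |A ∩ B| ≥ |A ∖ B|: false.
(b) requires |A ∩ B| < |A ∖ B|: true.
(c) requires |A ∩ B| ≥ 7: false.

(b)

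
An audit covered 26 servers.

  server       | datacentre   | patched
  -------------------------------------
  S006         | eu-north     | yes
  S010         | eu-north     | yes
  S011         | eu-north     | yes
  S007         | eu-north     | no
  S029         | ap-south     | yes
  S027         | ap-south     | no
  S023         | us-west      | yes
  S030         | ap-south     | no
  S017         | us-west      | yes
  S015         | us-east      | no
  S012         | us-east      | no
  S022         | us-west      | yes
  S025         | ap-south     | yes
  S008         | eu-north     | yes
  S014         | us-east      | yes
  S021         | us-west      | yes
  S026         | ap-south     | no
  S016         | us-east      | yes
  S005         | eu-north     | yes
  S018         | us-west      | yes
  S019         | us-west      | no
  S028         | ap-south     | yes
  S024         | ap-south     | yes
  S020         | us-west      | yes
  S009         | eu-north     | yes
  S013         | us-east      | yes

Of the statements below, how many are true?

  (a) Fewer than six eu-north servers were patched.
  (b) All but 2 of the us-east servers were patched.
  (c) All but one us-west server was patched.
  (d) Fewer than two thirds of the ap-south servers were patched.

(a) eu-north: |A| = 7, |A ∩ B| = 6; needs |A ∩ B| < 6 — false.
(b) us-east: |A| = 5, |A ∩ B| = 3; needs |A ∖ B| = 2 — true.
(c) us-west: |A| = 7, |A ∩ B| = 6; needs |A ∖ B| = 1 — true.
(d) ap-south: |A| = 7, |A ∩ B| = 4; needs |A ∩ B| / |A| < 2/3 — true.

3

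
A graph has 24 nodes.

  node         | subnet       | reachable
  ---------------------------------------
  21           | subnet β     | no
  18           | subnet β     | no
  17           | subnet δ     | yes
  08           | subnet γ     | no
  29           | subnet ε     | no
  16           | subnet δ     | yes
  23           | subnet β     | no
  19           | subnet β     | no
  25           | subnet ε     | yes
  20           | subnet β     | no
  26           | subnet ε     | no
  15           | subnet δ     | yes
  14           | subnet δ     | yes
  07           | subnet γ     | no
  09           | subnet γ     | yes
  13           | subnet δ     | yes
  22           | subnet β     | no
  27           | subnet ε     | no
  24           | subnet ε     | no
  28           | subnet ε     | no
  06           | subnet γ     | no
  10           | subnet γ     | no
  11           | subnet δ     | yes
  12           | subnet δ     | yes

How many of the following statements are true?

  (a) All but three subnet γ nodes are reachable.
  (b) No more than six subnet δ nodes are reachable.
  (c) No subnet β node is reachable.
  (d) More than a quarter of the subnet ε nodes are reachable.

1

(a) subnet γ: |A| = 5, |A ∩ B| = 1; needs |A ∖ B| = 3 — false.
(b) subnet δ: |A| = 7, |A ∩ B| = 7; needs |A ∩ B| ≤ 6 — false.
(c) subnet β: |A| = 6, |A ∩ B| = 0; needs A ∩ B = ∅ (|A ∩ B| = 0) — true.
(d) subnet ε: |A| = 6, |A ∩ B| = 1; needs |A ∩ B| / |A| > 1/4 — false.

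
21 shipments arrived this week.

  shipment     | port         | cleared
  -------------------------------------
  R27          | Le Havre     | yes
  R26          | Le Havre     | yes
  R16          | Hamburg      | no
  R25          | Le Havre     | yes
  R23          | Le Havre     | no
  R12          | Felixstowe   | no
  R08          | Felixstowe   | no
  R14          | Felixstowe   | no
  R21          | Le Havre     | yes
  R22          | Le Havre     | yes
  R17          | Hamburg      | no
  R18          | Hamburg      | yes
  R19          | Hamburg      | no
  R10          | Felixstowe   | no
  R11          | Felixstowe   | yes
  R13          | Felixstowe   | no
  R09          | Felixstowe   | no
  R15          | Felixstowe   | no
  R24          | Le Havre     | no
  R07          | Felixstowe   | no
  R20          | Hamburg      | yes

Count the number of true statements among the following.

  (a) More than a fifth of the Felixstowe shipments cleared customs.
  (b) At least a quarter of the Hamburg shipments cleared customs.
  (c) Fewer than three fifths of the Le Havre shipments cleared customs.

(a) Felixstowe: |A| = 9, |A ∩ B| = 1; needs |A ∩ B| / |A| > 1/5 — false.
(b) Hamburg: |A| = 5, |A ∩ B| = 2; needs |A ∩ B| / |A| ≥ 1/4 — true.
(c) Le Havre: |A| = 7, |A ∩ B| = 5; needs |A ∩ B| / |A| < 3/5 — false.

1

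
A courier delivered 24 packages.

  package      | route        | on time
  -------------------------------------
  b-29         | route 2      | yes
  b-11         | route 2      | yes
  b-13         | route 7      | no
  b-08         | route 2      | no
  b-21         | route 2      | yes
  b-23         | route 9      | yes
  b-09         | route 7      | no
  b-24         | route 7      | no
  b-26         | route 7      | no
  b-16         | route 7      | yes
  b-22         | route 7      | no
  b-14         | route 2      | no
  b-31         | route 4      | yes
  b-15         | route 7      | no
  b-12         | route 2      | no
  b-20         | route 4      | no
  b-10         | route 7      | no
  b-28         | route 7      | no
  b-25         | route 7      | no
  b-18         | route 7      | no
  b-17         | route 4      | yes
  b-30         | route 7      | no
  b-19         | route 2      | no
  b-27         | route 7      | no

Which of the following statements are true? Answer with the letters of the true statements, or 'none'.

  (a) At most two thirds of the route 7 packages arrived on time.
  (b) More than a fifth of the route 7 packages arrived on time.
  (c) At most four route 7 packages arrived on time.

(a), (c)

|A| = 13, |A ∩ B| = 1, |A ∖ B| = 12.
(a) |A ∩ B| / |A| ≤ 2/3: holds.
(b) |A ∩ B| / |A| > 1/5: fails.
(c) |A ∩ B| ≤ 4: holds.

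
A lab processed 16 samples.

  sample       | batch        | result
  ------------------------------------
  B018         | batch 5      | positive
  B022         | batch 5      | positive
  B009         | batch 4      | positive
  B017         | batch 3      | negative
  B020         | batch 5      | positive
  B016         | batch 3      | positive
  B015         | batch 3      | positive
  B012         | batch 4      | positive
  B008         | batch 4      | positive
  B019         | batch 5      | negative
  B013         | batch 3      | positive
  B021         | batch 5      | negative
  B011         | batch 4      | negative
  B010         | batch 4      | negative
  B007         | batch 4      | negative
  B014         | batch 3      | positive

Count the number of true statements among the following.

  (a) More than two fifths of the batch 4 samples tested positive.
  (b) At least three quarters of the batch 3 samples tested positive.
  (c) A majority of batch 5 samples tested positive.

3

(a) batch 4: |A| = 6, |A ∩ B| = 3; needs |A ∩ B| / |A| > 2/5 — true.
(b) batch 3: |A| = 5, |A ∩ B| = 4; needs |A ∩ B| / |A| ≥ 3/4 — true.
(c) batch 5: |A| = 5, |A ∩ B| = 3; needs |A ∩ B| > |A ∖ B| — true.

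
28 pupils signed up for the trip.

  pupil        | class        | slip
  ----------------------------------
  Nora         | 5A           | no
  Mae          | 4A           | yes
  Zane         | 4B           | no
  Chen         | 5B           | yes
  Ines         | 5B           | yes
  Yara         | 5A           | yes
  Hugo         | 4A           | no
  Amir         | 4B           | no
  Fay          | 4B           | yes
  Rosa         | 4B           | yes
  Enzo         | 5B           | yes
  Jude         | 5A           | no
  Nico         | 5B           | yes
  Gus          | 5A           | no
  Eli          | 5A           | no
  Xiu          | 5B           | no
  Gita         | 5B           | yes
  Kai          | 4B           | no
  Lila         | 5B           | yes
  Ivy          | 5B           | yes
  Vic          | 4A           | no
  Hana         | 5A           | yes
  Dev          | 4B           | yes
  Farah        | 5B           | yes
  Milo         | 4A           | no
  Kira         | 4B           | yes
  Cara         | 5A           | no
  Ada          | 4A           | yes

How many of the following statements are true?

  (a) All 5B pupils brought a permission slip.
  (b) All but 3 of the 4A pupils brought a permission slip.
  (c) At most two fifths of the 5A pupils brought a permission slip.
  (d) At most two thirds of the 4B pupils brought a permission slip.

(a) 5B: |A| = 9, |A ∩ B| = 8; needs A ⊆ B, i.e. every element of A is in B (|A ∖ B| = 0) — false.
(b) 4A: |A| = 5, |A ∩ B| = 2; needs |A ∖ B| = 3 — true.
(c) 5A: |A| = 7, |A ∩ B| = 2; needs |A ∩ B| / |A| ≤ 2/5 — true.
(d) 4B: |A| = 7, |A ∩ B| = 4; needs |A ∩ B| / |A| ≤ 2/3 — true.

3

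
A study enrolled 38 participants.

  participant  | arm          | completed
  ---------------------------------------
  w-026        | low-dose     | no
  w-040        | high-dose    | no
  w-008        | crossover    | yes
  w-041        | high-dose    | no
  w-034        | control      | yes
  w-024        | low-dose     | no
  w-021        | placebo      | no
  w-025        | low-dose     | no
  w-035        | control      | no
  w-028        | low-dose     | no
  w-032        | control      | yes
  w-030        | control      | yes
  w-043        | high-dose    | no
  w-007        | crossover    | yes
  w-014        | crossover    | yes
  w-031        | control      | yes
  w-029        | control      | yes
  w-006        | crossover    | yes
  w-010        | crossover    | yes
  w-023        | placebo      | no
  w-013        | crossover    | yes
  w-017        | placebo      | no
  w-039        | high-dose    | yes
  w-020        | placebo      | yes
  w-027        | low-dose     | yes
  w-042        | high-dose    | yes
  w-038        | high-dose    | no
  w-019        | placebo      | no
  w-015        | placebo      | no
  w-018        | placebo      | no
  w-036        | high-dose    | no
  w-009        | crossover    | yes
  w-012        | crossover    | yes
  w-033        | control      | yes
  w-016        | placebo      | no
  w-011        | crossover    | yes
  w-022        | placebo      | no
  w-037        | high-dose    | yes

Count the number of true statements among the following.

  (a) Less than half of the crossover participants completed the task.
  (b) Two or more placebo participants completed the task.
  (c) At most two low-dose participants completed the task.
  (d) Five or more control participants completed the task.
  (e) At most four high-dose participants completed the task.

3

(a) crossover: |A| = 9, |A ∩ B| = 9; needs |A ∩ B| < |A ∖ B| — false.
(b) placebo: |A| = 9, |A ∩ B| = 1; needs |A ∩ B| ≥ 2 — false.
(c) low-dose: |A| = 5, |A ∩ B| = 1; needs |A ∩ B| ≤ 2 — true.
(d) control: |A| = 7, |A ∩ B| = 6; needs |A ∩ B| ≥ 5 — true.
(e) high-dose: |A| = 8, |A ∩ B| = 3; needs |A ∩ B| ≤ 4 — true.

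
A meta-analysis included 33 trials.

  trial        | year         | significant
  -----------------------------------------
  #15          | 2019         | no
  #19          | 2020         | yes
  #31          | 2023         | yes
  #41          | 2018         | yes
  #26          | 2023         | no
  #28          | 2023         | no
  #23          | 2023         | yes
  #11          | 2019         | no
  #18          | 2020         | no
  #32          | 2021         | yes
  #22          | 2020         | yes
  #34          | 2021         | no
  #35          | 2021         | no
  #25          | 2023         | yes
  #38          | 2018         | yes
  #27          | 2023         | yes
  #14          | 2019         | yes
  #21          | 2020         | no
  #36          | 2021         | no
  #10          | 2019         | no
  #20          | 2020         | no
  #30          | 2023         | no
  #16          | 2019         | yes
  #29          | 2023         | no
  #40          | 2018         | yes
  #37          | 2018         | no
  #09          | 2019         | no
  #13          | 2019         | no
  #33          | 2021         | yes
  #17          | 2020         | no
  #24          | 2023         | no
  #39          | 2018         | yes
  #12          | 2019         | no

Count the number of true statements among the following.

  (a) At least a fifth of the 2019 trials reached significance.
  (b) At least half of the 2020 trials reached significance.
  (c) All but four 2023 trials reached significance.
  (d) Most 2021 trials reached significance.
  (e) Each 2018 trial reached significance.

(a) 2019: |A| = 8, |A ∩ B| = 2; needs |A ∩ B| / |A| ≥ 1/5 — true.
(b) 2020: |A| = 6, |A ∩ B| = 2; needs |A ∩ B| ≥ |A ∖ B| — false.
(c) 2023: |A| = 9, |A ∩ B| = 4; needs |A ∖ B| = 4 — false.
(d) 2021: |A| = 5, |A ∩ B| = 2; needs |A ∩ B| > |A ∖ B| — false.
(e) 2018: |A| = 5, |A ∩ B| = 4; needs A ⊆ B, i.e. every element of A is in B (|A ∖ B| = 0) — false.

1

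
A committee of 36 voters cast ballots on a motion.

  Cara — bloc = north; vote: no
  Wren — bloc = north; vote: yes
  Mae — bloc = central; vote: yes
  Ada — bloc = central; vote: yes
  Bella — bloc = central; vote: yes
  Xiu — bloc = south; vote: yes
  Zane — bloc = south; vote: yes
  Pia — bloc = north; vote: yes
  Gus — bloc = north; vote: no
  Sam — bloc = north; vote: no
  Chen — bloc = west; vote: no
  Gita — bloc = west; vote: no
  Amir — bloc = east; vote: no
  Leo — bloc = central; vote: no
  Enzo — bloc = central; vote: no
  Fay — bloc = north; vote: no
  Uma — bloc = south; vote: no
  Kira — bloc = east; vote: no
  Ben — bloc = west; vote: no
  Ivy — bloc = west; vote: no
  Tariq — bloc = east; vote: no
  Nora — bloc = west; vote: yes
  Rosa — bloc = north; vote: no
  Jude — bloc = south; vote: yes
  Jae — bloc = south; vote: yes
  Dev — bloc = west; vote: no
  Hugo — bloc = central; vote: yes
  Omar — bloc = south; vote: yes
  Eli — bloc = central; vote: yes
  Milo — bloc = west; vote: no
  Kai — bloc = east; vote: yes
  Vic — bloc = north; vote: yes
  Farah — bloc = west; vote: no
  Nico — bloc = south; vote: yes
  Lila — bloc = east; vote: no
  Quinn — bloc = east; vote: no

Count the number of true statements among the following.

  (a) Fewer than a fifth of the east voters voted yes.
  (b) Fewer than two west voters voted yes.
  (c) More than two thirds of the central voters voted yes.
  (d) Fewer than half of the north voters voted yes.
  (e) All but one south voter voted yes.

5

(a) east: |A| = 6, |A ∩ B| = 1; needs |A ∩ B| / |A| < 1/5 — true.
(b) west: |A| = 8, |A ∩ B| = 1; needs |A ∩ B| < 2 — true.
(c) central: |A| = 7, |A ∩ B| = 5; needs |A ∩ B| / |A| > 2/3 — true.
(d) north: |A| = 8, |A ∩ B| = 3; needs |A ∩ B| < |A ∖ B| — true.
(e) south: |A| = 7, |A ∩ B| = 6; needs |A ∖ B| = 1 — true.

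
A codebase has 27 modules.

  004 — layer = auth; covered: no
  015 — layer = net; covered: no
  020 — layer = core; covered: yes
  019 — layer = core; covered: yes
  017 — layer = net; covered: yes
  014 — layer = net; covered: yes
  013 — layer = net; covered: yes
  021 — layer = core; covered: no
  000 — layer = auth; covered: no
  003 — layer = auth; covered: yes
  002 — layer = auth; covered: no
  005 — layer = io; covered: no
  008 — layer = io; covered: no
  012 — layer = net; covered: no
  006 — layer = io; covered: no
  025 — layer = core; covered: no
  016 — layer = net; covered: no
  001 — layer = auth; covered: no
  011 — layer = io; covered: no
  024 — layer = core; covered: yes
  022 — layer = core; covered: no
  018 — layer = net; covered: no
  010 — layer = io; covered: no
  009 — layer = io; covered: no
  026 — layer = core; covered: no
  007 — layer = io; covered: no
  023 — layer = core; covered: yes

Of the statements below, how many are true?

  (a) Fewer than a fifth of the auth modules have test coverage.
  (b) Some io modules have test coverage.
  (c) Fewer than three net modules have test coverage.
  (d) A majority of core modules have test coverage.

0

(a) auth: |A| = 5, |A ∩ B| = 1; needs |A ∩ B| / |A| < 1/5 — false.
(b) io: |A| = 7, |A ∩ B| = 0; needs A ∩ B ≠ ∅ (|A ∩ B| ≥ 1) — false.
(c) net: |A| = 7, |A ∩ B| = 3; needs |A ∩ B| < 3 — false.
(d) core: |A| = 8, |A ∩ B| = 4; needs |A ∩ B| > |A ∖ B| — false.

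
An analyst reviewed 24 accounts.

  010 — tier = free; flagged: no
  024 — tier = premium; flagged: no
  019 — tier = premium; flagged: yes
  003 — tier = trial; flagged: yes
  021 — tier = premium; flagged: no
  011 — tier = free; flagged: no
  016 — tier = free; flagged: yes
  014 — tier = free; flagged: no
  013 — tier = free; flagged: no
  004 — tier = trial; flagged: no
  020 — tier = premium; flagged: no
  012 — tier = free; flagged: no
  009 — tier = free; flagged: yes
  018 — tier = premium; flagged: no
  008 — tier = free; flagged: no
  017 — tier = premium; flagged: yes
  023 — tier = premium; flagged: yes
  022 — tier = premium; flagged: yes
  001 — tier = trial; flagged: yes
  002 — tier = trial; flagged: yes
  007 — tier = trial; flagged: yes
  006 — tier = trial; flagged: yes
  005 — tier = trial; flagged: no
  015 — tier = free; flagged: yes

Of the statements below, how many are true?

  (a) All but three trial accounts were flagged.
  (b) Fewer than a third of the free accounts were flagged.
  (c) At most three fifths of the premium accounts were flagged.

1

(a) trial: |A| = 7, |A ∩ B| = 5; needs |A ∖ B| = 3 — false.
(b) free: |A| = 9, |A ∩ B| = 3; needs |A ∩ B| / |A| < 1/3 — false.
(c) premium: |A| = 8, |A ∩ B| = 4; needs |A ∩ B| / |A| ≤ 3/5 — true.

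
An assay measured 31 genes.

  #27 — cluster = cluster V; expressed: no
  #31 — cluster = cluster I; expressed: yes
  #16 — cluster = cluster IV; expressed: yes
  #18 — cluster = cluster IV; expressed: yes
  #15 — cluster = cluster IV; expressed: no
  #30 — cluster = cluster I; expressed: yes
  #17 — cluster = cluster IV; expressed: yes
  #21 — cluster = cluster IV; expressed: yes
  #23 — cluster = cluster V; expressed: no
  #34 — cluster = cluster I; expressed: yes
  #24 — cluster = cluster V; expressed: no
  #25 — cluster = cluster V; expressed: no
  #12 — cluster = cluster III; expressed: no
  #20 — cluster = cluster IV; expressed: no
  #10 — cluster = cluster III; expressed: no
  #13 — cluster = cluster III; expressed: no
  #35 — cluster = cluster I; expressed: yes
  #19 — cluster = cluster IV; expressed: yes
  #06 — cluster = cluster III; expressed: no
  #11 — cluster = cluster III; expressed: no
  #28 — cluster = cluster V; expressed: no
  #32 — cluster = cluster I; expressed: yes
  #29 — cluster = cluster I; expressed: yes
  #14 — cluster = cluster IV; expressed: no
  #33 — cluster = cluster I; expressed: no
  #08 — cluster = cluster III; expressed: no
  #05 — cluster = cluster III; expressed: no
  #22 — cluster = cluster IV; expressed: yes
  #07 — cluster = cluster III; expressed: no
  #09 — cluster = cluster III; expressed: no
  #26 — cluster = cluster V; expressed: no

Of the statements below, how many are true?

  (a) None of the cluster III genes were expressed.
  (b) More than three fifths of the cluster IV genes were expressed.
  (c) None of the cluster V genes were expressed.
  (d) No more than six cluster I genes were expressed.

4

(a) cluster III: |A| = 9, |A ∩ B| = 0; needs A ∩ B = ∅ (|A ∩ B| = 0) — true.
(b) cluster IV: |A| = 9, |A ∩ B| = 6; needs |A ∩ B| / |A| > 3/5 — true.
(c) cluster V: |A| = 6, |A ∩ B| = 0; needs A ∩ B = ∅ (|A ∩ B| = 0) — true.
(d) cluster I: |A| = 7, |A ∩ B| = 6; needs |A ∩ B| ≤ 6 — true.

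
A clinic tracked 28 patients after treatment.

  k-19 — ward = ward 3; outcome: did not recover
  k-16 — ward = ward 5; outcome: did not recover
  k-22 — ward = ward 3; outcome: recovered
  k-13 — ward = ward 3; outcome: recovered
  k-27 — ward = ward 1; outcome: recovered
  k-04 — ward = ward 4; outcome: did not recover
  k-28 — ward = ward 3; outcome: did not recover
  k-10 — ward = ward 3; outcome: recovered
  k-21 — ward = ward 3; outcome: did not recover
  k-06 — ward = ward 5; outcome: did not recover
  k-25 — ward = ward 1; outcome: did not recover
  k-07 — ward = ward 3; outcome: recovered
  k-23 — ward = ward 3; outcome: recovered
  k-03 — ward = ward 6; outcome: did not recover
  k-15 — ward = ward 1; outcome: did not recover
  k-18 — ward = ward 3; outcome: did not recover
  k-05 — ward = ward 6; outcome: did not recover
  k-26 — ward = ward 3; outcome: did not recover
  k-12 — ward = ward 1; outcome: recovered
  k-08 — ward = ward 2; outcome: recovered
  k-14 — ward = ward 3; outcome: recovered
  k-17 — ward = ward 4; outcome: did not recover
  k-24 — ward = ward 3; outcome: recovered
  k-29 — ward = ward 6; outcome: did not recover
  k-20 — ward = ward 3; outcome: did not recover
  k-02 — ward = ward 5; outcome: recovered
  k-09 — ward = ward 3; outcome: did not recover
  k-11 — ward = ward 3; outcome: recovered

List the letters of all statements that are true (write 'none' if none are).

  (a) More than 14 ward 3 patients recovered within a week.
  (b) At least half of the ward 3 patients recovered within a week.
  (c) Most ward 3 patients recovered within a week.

|A| = 15, |A ∩ B| = 8, |A ∖ B| = 7.
(a) |A ∩ B| > 14: fails.
(b) |A ∩ B| ≥ |A ∖ B|: holds.
(c) |A ∩ B| > |A ∖ B|: holds.

(b), (c)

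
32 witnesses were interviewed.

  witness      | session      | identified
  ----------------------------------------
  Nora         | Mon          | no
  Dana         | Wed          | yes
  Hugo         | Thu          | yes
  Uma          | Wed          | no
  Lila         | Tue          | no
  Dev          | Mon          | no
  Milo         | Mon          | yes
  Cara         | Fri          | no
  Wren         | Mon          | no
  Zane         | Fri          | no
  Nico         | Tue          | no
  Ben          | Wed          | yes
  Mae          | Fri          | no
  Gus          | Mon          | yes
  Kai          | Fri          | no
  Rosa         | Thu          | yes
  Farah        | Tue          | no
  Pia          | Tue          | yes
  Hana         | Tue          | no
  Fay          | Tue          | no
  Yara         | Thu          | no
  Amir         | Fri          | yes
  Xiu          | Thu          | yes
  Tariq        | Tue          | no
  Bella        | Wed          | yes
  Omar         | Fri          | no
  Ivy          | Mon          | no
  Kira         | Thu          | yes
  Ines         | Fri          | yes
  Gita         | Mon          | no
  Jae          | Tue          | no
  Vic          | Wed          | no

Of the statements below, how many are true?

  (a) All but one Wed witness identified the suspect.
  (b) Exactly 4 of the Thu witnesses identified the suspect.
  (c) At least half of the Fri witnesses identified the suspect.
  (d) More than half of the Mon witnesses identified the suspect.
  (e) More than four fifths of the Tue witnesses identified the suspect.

(a) Wed: |A| = 5, |A ∩ B| = 3; needs |A ∖ B| = 1 — false.
(b) Thu: |A| = 5, |A ∩ B| = 4; needs |A ∩ B| = 4 — true.
(c) Fri: |A| = 7, |A ∩ B| = 2; needs |A ∩ B| ≥ |A ∖ B| — false.
(d) Mon: |A| = 7, |A ∩ B| = 2; needs |A ∩ B| > |A ∖ B| — false.
(e) Tue: |A| = 8, |A ∩ B| = 1; needs |A ∩ B| / |A| > 4/5 — false.

1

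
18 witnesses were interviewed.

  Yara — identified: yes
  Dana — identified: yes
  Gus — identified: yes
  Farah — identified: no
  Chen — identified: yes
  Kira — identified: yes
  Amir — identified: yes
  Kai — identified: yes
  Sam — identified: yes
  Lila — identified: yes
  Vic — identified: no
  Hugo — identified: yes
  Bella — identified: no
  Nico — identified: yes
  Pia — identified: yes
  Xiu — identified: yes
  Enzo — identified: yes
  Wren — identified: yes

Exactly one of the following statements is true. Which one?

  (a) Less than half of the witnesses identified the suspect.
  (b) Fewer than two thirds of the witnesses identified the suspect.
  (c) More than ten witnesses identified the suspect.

|A| = 18, |A ∩ B| = 15, |A ∖ B| = 3.
(a) requires |A ∩ B| < |A ∖ B|: false.
(b) requires |A ∩ B| / |A| < 2/3: false.
(c) requires |A ∩ B| > 10: true.

(c)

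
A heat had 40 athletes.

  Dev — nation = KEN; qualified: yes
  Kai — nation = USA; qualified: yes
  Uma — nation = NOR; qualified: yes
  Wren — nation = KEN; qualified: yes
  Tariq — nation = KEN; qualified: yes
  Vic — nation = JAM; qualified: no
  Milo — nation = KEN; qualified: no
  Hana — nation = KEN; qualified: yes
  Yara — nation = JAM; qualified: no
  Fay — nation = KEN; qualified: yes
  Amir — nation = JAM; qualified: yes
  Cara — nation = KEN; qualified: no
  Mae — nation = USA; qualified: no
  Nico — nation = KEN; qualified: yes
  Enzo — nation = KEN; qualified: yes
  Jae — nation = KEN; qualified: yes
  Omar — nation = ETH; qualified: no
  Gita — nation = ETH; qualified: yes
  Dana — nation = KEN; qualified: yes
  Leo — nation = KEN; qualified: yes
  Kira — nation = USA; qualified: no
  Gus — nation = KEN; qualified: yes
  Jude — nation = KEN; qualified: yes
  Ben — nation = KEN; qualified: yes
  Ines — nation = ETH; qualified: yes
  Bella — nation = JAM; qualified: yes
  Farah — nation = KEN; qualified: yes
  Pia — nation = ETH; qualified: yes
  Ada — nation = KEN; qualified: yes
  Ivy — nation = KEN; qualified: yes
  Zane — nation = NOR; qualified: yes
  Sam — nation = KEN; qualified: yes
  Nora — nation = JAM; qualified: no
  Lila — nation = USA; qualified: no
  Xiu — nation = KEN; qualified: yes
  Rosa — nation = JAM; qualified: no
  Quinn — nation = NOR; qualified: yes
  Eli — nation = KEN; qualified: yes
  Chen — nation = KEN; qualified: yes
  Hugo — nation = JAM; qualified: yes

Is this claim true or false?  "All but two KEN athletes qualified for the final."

True

Truth condition: |A ∖ B| = 2.
|A| = 22, |A ∩ B| = 20, |A ∖ B| = 2.
|A ∖ B| = 2, so the statement is true.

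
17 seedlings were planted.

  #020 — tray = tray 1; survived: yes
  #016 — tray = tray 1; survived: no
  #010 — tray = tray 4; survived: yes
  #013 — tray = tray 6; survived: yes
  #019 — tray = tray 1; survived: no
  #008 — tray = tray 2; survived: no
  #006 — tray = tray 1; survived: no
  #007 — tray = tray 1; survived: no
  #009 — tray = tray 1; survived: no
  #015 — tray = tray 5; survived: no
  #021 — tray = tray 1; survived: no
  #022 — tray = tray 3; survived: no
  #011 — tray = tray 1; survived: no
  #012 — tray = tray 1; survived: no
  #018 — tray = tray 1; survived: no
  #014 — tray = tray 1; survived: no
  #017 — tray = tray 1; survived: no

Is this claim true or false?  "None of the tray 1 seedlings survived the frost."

False

'None of the tray 1 seedlings survived the frost' holds iff A ∩ B = ∅ (|A ∩ B| = 0).
A (the restrictor) = {#020, #016, #019, #006, #007, #009, #021, #011, #012, #018, #014, #017}, |A| = 12.
A ∩ B = {#020}, so |A ∩ B| = 1.
So the statement is false.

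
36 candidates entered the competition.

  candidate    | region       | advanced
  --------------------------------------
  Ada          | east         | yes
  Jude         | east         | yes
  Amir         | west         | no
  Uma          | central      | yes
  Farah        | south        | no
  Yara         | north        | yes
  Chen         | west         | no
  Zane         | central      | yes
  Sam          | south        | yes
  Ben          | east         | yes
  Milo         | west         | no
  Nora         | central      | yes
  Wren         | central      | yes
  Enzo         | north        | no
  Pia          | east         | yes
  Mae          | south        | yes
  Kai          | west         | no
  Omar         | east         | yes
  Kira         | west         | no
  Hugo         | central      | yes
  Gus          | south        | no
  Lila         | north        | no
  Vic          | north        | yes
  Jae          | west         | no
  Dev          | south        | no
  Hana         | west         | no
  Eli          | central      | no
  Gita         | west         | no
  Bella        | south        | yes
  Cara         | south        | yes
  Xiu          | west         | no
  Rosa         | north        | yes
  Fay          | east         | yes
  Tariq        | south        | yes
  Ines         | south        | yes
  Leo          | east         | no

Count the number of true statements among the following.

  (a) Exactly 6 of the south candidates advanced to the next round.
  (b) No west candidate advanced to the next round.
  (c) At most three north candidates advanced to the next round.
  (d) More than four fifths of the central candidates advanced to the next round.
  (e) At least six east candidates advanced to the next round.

(a) south: |A| = 9, |A ∩ B| = 6; needs |A ∩ B| = 6 — true.
(b) west: |A| = 9, |A ∩ B| = 0; needs A ∩ B = ∅ (|A ∩ B| = 0) — true.
(c) north: |A| = 5, |A ∩ B| = 3; needs |A ∩ B| ≤ 3 — true.
(d) central: |A| = 6, |A ∩ B| = 5; needs |A ∩ B| / |A| > 4/5 — true.
(e) east: |A| = 7, |A ∩ B| = 6; needs |A ∩ B| ≥ 6 — true.

5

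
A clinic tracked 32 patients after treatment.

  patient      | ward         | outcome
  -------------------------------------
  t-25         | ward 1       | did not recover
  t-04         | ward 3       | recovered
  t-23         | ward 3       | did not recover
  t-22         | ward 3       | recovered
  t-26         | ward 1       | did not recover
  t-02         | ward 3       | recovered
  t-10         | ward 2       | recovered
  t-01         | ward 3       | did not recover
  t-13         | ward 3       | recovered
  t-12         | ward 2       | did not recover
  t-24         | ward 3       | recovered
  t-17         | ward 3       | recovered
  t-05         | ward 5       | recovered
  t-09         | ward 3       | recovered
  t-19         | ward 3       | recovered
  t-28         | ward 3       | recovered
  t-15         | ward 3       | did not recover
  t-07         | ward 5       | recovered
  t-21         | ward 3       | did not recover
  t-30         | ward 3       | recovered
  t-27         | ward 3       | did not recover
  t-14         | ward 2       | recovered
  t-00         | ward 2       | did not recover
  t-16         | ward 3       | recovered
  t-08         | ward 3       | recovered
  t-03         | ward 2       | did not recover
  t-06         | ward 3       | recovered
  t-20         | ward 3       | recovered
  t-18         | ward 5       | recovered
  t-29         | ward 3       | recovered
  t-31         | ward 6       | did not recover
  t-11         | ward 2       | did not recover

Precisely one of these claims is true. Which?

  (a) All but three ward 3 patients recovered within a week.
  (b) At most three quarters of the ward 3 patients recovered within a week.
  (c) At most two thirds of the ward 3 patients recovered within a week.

|A| = 20, |A ∩ B| = 15, |A ∖ B| = 5.
(a) requires |A ∖ B| = 3: false.
(b) requires |A ∩ B| / |A| ≤ 3/4: true.
(c) requires |A ∩ B| / |A| ≤ 2/3: false.

(b)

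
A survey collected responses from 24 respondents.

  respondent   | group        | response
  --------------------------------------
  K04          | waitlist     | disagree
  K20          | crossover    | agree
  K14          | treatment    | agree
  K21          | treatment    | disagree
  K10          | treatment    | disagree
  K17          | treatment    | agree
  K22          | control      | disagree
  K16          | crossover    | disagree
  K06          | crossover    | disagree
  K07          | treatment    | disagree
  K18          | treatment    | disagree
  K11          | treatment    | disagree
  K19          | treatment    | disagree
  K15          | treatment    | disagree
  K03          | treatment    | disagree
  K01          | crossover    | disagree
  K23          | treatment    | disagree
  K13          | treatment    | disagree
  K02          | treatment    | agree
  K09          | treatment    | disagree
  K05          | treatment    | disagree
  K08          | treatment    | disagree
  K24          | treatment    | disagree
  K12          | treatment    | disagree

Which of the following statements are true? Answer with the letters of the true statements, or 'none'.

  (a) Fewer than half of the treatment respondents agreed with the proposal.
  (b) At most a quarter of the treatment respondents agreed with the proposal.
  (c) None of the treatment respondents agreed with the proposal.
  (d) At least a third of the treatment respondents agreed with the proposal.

|A| = 18, |A ∩ B| = 3, |A ∖ B| = 15.
(a) |A ∩ B| < |A ∖ B|: holds.
(b) |A ∩ B| / |A| ≤ 1/4: holds.
(c) A ∩ B = ∅ (|A ∩ B| = 0): fails.
(d) |A ∩ B| / |A| ≥ 1/3: fails.

(a), (b)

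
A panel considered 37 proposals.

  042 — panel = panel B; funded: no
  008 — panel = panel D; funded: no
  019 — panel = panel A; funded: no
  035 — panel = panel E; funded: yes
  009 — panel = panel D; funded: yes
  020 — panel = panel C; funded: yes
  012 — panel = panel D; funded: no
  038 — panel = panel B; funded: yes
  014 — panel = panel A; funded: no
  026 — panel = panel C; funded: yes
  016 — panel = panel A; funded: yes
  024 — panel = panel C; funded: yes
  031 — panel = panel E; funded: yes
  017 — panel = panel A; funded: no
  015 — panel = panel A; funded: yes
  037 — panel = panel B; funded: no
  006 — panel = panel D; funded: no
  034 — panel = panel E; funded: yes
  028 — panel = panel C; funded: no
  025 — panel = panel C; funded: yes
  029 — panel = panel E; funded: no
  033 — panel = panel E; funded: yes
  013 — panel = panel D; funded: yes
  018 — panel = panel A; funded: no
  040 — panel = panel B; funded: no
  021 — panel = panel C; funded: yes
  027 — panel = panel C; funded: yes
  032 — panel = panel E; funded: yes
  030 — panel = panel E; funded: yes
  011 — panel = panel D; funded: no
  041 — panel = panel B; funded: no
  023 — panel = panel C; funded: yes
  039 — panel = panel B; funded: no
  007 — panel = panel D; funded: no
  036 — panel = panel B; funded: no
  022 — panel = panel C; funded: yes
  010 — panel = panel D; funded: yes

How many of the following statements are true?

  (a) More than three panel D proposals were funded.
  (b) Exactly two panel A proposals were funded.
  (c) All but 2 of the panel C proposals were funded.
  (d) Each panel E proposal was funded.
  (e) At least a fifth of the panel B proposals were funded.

1

(a) panel D: |A| = 8, |A ∩ B| = 3; needs |A ∩ B| > 3 — false.
(b) panel A: |A| = 6, |A ∩ B| = 2; needs |A ∩ B| = 2 — true.
(c) panel C: |A| = 9, |A ∩ B| = 8; needs |A ∖ B| = 2 — false.
(d) panel E: |A| = 7, |A ∩ B| = 6; needs A ⊆ B, i.e. every element of A is in B (|A ∖ B| = 0) — false.
(e) panel B: |A| = 7, |A ∩ B| = 1; needs |A ∩ B| / |A| ≥ 1/5 — false.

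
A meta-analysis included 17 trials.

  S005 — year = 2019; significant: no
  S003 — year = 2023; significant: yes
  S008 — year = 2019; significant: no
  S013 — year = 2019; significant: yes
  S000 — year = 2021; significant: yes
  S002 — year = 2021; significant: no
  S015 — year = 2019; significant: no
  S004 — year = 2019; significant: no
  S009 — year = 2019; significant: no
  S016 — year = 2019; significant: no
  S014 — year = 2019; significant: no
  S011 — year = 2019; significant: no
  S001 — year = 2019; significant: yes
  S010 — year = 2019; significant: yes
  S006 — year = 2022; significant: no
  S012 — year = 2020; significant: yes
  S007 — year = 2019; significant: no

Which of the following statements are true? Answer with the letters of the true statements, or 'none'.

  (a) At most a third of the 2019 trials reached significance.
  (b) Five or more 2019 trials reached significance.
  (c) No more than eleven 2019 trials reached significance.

|A| = 12, |A ∩ B| = 3, |A ∖ B| = 9.
(a) |A ∩ B| / |A| ≤ 1/3: holds.
(b) |A ∩ B| ≥ 5: fails.
(c) |A ∩ B| ≤ 11: holds.

(a), (c)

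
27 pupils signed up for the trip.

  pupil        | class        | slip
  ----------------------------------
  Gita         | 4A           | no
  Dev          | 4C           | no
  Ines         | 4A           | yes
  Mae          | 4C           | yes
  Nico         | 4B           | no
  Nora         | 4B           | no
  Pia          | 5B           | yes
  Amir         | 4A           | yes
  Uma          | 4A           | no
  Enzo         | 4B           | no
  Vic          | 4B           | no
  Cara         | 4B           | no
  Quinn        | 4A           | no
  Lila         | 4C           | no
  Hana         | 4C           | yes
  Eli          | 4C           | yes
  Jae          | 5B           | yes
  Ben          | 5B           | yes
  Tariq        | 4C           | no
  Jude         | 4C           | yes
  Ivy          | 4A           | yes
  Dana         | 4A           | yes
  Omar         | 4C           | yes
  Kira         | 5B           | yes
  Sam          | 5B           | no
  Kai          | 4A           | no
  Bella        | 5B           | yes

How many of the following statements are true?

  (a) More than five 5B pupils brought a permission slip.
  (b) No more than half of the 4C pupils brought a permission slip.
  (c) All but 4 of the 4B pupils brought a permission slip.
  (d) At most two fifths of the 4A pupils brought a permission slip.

(a) 5B: |A| = 6, |A ∩ B| = 5; needs |A ∩ B| > 5 — false.
(b) 4C: |A| = 8, |A ∩ B| = 5; needs |A ∩ B| ≤ |A ∖ B| — false.
(c) 4B: |A| = 5, |A ∩ B| = 0; needs |A ∖ B| = 4 — false.
(d) 4A: |A| = 8, |A ∩ B| = 4; needs |A ∩ B| / |A| ≤ 2/5 — false.

0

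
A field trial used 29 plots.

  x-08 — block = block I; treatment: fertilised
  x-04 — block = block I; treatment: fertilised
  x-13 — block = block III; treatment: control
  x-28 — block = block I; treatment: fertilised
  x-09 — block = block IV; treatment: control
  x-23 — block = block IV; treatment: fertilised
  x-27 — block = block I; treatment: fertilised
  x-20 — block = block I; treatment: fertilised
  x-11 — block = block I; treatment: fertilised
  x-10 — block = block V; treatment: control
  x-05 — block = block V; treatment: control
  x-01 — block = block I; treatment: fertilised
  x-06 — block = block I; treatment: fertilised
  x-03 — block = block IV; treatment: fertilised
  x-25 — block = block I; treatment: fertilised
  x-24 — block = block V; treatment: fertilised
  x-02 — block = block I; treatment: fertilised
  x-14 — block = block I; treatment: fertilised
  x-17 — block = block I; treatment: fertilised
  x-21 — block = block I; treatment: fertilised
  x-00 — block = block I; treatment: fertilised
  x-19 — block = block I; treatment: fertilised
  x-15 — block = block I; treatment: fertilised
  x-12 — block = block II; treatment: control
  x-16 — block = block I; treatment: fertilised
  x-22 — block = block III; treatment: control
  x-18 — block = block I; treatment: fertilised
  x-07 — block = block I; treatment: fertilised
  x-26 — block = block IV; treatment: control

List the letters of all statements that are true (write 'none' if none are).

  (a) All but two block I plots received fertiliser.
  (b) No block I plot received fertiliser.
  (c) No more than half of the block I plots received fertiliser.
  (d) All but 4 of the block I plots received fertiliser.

none

|A| = 19, |A ∩ B| = 19, |A ∖ B| = 0.
(a) |A ∖ B| = 2: fails.
(b) A ∩ B = ∅ (|A ∩ B| = 0): fails.
(c) |A ∩ B| ≤ |A ∖ B|: fails.
(d) |A ∖ B| = 4: fails.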